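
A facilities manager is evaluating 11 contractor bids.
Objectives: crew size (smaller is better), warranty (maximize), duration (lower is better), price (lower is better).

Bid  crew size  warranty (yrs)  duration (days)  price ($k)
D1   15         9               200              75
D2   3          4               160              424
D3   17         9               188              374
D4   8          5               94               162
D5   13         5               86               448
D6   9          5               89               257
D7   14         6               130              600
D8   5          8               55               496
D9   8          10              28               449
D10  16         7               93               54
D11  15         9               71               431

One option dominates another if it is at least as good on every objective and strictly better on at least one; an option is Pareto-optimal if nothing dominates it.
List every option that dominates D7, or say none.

D8, D9

D8: crew size 5≤14, warranty 8≥6, duration 55≤130, price 496≤600 — dominates D7.
D9: crew size 8≤14, warranty 10≥6, duration 28≤130, price 449≤600 — dominates D7.
Others (D1, D2, D3, D4, D5, D6, D10, D11) are each worse than D7 on at least one objective.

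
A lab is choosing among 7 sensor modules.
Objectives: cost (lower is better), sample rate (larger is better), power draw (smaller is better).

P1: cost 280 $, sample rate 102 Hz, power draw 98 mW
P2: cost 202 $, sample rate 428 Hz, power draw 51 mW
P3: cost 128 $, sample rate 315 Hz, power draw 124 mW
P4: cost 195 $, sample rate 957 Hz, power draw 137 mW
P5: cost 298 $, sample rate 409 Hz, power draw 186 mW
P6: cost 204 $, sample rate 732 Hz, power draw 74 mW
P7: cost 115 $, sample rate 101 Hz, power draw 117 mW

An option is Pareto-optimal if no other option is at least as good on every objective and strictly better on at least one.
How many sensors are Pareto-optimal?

P1: dominated by P2 (cost 202≤280, sample rate 428≥102, power draw 51≤98).
P2: not dominated (best power draw).
P3: not dominated.
P4: not dominated (best sample rate).
P5: dominated by P2 (cost 202≤298, sample rate 428≥409, power draw 51≤186).
P6: not dominated.
P7: not dominated (best cost).
Pareto-optimal: P2, P3, P4, P6, P7 → 5.

5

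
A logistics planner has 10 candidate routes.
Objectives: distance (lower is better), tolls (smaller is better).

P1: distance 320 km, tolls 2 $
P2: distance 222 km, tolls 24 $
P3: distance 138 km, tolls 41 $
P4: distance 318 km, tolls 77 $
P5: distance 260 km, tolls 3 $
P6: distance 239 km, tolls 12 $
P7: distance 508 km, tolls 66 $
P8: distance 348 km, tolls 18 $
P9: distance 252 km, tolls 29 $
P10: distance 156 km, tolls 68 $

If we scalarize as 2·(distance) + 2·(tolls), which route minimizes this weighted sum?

P1: 2·320 + 2·2 = 644
P2: 2·222 + 2·24 = 492
P3: 2·138 + 2·41 = 358
P4: 2·318 + 2·77 = 790
P5: 2·260 + 2·3 = 526
P6: 2·239 + 2·12 = 502
P7: 2·508 + 2·66 = 1148
P8: 2·348 + 2·18 = 732
P9: 2·252 + 2·29 = 562
P10: 2·156 + 2·68 = 448
Lowest: P3 at 358.

P3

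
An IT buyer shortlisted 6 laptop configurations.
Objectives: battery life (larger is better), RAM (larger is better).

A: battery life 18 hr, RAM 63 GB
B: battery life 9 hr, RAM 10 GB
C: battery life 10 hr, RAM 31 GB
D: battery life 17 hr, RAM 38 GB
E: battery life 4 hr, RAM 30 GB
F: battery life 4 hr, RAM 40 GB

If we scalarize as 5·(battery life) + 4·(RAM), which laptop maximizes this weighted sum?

A: 5·18 + 4·63 = 342
B: 5·9 + 4·10 = 85
C: 5·10 + 4·31 = 174
D: 5·17 + 4·38 = 237
E: 5·4 + 4·30 = 140
F: 5·4 + 4·40 = 180
Highest: A at 342.

A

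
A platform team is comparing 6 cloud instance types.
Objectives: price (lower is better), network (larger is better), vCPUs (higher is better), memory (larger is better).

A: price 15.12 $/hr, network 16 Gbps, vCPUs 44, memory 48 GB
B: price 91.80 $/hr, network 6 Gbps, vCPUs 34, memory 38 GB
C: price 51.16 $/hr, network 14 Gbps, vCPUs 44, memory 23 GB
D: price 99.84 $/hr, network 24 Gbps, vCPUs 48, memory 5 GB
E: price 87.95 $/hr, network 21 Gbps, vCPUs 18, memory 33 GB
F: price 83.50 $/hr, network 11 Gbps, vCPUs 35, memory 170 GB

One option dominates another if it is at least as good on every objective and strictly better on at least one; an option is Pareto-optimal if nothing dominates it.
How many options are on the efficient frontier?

4

A: not dominated (best price).
B: dominated by A (price 15.12≤91.80, network 16≥6, vCPUs 44≥34, memory 48≥38).
C: dominated by A (price 15.12≤51.16, network 16≥14, vCPUs 44≥44, memory 48≥23).
D: not dominated (best network).
E: not dominated.
F: not dominated (best memory).
Pareto-optimal: A, D, E, F → 4.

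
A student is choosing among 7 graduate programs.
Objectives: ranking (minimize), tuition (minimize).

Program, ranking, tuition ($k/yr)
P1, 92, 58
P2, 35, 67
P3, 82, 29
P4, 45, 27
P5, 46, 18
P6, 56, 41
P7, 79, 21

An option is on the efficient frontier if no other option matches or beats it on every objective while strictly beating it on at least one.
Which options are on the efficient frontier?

P1: dominated by P3 (ranking 82≤92, tuition 29≤58).
P2: not dominated (best ranking).
P3: dominated by P4 (ranking 45≤82, tuition 27≤29).
P4: not dominated.
P5: not dominated (best tuition).
P6: dominated by P4 (ranking 45≤56, tuition 27≤41).
P7: dominated by P5 (ranking 46≤79, tuition 18≤21).

P2, P4, P5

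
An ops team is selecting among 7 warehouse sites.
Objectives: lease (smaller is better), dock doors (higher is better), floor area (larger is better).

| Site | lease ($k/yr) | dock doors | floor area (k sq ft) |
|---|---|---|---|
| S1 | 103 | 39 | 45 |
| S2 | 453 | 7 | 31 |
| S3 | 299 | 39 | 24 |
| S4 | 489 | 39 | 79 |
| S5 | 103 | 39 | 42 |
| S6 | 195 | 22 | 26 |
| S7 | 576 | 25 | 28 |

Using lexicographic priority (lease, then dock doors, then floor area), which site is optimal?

S1

First minimize lease: best is 103, kept {S1, S5}.
Then maximize dock doors: best is 39, kept {S1, S5}.
Then maximize floor area: best is 45, kept {S1}.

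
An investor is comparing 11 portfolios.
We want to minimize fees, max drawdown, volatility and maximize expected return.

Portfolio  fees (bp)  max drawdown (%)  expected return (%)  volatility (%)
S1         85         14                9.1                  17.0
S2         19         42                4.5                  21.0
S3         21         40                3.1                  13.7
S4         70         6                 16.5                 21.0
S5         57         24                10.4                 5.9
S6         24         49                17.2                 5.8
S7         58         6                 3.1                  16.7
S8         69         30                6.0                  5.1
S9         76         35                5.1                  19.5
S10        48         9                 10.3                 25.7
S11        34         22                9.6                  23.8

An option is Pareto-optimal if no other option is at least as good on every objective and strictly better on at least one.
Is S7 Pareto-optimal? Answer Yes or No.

Yes

S1: worse on fees (85 vs 58).
S2: worse on max drawdown (42 vs 6).
S3: worse on max drawdown (40 vs 6).
S4: worse on fees (70 vs 58).
S5: worse on max drawdown (24 vs 6).
S6: worse on max drawdown (49 vs 6).
S8: worse on fees (69 vs 58).
S9: worse on fees (76 vs 58).
S10: worse on max drawdown (9 vs 6).
S11: worse on max drawdown (22 vs 6).
No option is at least as good as S7 on every objective and strictly better on one.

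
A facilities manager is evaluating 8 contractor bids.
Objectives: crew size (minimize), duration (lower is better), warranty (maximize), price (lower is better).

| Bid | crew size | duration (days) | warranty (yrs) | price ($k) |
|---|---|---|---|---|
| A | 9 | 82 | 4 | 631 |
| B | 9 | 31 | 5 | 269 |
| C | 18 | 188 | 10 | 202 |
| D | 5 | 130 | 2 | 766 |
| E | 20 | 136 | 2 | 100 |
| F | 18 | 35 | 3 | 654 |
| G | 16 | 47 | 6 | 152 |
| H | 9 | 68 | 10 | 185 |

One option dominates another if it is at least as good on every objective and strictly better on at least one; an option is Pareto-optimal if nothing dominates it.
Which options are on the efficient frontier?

A: dominated by B (crew size 9≤9, duration 31≤82, warranty 5≥4, price 269≤631).
B: not dominated (best duration).
C: dominated by H (crew size 9≤18, duration 68≤188, warranty 10≥10, price 185≤202).
D: not dominated (best crew size).
E: not dominated (best price).
F: dominated by B (crew size 9≤18, duration 31≤35, warranty 5≥3, price 269≤654).
G: not dominated.
H: not dominated.

B, D, E, G, H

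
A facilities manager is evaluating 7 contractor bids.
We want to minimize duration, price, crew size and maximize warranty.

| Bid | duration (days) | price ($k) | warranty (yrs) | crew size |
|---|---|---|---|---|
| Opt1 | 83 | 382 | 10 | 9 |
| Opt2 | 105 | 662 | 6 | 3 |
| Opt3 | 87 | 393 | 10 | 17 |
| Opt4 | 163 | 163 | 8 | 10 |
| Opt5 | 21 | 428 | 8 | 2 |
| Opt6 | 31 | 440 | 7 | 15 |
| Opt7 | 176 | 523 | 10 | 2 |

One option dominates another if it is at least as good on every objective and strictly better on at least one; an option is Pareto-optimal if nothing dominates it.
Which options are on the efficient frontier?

Opt1, Opt4, Opt5, Opt7

Opt1: not dominated.
Opt2: dominated by Opt5 (duration 21≤105, price 428≤662, warranty 8≥6, crew size 2≤3).
Opt3: dominated by Opt1 (duration 83≤87, price 382≤393, warranty 10≥10, crew size 9≤17).
Opt4: not dominated (best price).
Opt5: not dominated (best duration).
Opt6: dominated by Opt5 (duration 21≤31, price 428≤440, warranty 8≥7, crew size 2≤15).
Opt7: not dominated.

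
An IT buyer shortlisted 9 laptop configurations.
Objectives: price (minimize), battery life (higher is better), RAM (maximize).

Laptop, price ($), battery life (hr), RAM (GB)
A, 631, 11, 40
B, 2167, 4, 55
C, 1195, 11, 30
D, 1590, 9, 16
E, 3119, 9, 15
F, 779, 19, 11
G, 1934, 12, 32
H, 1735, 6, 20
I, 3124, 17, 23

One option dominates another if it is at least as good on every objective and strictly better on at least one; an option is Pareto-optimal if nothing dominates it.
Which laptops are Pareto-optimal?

A, B, F, G, I

A: not dominated (best price).
B: not dominated (best RAM).
C: dominated by A (price 631≤1195, battery life 11≥11, RAM 40≥30).
D: dominated by A (price 631≤1590, battery life 11≥9, RAM 40≥16).
E: dominated by A (price 631≤3119, battery life 11≥9, RAM 40≥15).
F: not dominated (best battery life).
G: not dominated.
H: dominated by A (price 631≤1735, battery life 11≥6, RAM 40≥20).
I: not dominated.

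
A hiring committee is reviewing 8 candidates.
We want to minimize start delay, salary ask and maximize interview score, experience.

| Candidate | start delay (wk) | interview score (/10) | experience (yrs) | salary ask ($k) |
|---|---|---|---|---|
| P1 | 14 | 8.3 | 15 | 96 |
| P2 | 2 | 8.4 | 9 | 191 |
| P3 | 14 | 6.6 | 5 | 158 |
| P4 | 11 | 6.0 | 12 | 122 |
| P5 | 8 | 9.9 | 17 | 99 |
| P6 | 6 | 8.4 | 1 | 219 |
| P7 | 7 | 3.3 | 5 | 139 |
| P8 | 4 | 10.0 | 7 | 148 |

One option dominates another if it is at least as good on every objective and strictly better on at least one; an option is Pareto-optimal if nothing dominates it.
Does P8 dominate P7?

No

P8 vs P7: P8 is worse on salary ask (148 vs 139), so it does not dominate P7.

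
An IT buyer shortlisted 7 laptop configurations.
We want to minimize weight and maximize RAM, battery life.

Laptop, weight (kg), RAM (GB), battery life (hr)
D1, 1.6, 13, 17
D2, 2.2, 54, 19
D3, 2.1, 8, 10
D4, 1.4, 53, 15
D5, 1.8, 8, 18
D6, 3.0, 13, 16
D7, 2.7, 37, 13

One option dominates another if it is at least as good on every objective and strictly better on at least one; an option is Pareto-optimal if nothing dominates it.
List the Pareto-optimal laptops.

D1: not dominated.
D2: not dominated (best RAM).
D3: dominated by D1 (weight 1.6≤2.1, RAM 13≥8, battery life 17≥10).
D4: not dominated (best weight).
D5: not dominated.
D6: dominated by D1 (weight 1.6≤3.0, RAM 13≥13, battery life 17≥16).
D7: dominated by D2 (weight 2.2≤2.7, RAM 54≥37, battery life 19≥13).

D1, D2, D4, D5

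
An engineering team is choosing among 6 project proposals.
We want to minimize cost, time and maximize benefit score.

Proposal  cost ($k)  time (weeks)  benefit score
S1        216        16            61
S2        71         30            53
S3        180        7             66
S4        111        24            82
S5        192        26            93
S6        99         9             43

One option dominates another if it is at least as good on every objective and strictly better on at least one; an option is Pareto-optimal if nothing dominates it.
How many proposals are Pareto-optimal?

5

S1: dominated by S3 (cost 180≤216, time 7≤16, benefit score 66≥61).
S2: not dominated (best cost).
S3: not dominated (best time).
S4: not dominated.
S5: not dominated (best benefit score).
S6: not dominated.
Pareto-optimal: S2, S3, S4, S5, S6 → 5.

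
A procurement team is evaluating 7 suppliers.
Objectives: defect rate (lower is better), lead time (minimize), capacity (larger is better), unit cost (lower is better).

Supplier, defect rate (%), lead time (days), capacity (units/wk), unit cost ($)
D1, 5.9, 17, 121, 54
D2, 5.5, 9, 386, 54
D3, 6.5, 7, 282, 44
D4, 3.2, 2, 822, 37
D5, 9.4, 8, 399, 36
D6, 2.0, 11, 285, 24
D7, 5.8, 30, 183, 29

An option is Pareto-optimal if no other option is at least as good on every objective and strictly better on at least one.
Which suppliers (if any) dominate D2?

D4: defect rate 3.2≤5.5, lead time 2≤9, capacity 822≥386, unit cost 37≤54 — dominates D2.
Others (D1, D3, D5, D6, D7) are each worse than D2 on at least one objective.

D4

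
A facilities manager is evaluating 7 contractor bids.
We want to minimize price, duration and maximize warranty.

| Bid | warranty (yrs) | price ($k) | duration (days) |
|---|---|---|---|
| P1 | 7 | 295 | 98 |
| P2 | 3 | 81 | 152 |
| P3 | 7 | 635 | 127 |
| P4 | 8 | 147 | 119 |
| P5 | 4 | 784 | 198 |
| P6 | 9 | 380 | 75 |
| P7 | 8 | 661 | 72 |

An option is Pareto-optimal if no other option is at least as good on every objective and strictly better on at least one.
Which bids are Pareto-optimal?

P1, P2, P4, P6, P7

P1: not dominated.
P2: not dominated (best price).
P3: dominated by P1 (warranty 7≥7, price 295≤635, duration 98≤127).
P4: not dominated.
P5: dominated by P1 (warranty 7≥4, price 295≤784, duration 98≤198).
P6: not dominated (best warranty).
P7: not dominated (best duration).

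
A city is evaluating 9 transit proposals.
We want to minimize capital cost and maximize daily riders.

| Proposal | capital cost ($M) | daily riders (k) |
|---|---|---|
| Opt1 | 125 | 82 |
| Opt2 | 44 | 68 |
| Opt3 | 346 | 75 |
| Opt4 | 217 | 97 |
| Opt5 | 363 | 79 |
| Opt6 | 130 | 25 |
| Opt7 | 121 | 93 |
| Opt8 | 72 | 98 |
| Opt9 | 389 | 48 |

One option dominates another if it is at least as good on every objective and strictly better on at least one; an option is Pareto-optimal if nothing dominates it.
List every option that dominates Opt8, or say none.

none

Opt1: worse on capital cost (125 vs 72).
Opt2: worse on daily riders (68 vs 98).
Opt3: worse on capital cost (346 vs 72).
Opt4: worse on capital cost (217 vs 72).
Opt5: worse on capital cost (363 vs 72).
Opt6: worse on capital cost (130 vs 72).
Opt7: worse on capital cost (121 vs 72).
Opt9: worse on capital cost (389 vs 72).
No option dominates Opt8.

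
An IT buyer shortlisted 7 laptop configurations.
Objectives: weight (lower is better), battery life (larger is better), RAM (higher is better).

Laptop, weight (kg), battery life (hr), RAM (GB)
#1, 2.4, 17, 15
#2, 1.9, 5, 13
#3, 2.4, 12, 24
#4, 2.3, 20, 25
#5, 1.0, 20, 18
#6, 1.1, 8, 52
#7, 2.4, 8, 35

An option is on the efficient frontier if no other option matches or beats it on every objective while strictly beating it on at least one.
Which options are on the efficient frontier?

#1: dominated by #4 (weight 2.3≤2.4, battery life 20≥17, RAM 25≥15).
#2: dominated by #5 (weight 1.0≤1.9, battery life 20≥5, RAM 18≥13).
#3: dominated by #4 (weight 2.3≤2.4, battery life 20≥12, RAM 25≥24).
#4: not dominated.
#5: not dominated (best weight).
#6: not dominated (best RAM).
#7: dominated by #6 (weight 1.1≤2.4, battery life 8≥8, RAM 52≥35).

#4, #5, #6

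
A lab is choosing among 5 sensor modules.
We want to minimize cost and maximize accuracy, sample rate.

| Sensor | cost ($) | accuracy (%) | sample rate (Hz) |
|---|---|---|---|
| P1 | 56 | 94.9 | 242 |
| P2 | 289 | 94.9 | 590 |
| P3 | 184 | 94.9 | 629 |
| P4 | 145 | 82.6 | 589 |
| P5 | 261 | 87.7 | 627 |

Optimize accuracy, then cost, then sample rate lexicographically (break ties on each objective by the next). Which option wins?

First maximize accuracy: best is 94.9, kept {P1, P2, P3}.
Then minimize cost: best is 56, kept {P1}.

P1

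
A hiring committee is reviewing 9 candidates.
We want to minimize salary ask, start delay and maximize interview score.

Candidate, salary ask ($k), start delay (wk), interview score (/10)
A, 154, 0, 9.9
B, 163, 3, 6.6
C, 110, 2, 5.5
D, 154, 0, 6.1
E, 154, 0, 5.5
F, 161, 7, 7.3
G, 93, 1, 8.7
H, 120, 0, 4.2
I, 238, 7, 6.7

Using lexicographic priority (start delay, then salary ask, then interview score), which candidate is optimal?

H

First minimize start delay: best is 0, kept {A, D, E, H}.
Then minimize salary ask: best is 120, kept {H}.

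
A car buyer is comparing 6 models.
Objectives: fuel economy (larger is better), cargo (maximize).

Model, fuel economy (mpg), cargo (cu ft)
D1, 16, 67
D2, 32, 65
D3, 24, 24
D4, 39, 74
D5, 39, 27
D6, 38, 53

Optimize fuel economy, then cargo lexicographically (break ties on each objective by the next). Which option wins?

D4

First maximize fuel economy: best is 39, kept {D4, D5}.
Then maximize cargo: best is 74, kept {D4}.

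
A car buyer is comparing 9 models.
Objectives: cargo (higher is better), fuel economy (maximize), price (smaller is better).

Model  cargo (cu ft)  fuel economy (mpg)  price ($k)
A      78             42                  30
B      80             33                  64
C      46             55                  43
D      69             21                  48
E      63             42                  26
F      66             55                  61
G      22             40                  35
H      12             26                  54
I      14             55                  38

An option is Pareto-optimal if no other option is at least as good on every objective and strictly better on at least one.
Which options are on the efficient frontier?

A, B, C, E, F, I

A: not dominated.
B: not dominated (best cargo).
C: not dominated.
D: dominated by A (cargo 78≥69, fuel economy 42≥21, price 30≤48).
E: not dominated (best price).
F: not dominated.
G: dominated by A (cargo 78≥22, fuel economy 42≥40, price 30≤35).
H: dominated by A (cargo 78≥12, fuel economy 42≥26, price 30≤54).
I: not dominated.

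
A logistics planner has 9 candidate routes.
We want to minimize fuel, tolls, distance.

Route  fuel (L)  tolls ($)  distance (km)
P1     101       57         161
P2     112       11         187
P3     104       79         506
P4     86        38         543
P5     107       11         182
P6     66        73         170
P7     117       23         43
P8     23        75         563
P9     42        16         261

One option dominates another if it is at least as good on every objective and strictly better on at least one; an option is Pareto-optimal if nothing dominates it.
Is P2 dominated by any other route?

P5 vs P2: fuel 107≤112, tolls 11≤11, distance 182≤187 — P5 is at least as good on every objective and strictly better on at least one, so P5 dominates P2.

Yes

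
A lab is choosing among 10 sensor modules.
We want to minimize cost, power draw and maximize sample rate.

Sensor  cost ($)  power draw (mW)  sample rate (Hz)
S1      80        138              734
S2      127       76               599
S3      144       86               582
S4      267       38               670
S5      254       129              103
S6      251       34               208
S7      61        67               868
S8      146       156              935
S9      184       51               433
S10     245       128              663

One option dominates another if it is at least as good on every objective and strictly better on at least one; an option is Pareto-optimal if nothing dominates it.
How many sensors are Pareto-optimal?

S1: dominated by S7 (cost 61≤80, power draw 67≤138, sample rate 868≥734).
S2: dominated by S7 (cost 61≤127, power draw 67≤76, sample rate 868≥599).
S3: dominated by S2 (cost 127≤144, power draw 76≤86, sample rate 599≥582).
S4: not dominated.
S5: dominated by S2 (cost 127≤254, power draw 76≤129, sample rate 599≥103).
S6: not dominated (best power draw).
S7: not dominated (best cost).
S8: not dominated (best sample rate).
S9: not dominated.
S10: dominated by S7 (cost 61≤245, power draw 67≤128, sample rate 868≥663).
Pareto-optimal: S4, S6, S7, S8, S9 → 5.

5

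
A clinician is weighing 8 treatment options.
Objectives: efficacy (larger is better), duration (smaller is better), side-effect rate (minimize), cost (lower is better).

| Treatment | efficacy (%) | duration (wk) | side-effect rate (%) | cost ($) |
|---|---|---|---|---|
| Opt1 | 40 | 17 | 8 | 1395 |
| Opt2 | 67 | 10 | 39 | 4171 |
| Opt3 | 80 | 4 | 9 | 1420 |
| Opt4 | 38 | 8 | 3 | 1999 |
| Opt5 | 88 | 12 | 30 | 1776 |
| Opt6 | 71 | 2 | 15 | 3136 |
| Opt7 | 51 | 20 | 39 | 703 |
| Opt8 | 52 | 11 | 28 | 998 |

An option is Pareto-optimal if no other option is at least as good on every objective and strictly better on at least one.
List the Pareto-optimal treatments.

Opt1: not dominated.
Opt2: dominated by Opt3 (efficacy 80≥67, duration 4≤10, side-effect rate 9≤39, cost 1420≤4171).
Opt3: not dominated.
Opt4: not dominated (best side-effect rate).
Opt5: not dominated (best efficacy).
Opt6: not dominated (best duration).
Opt7: not dominated (best cost).
Opt8: not dominated.

Opt1, Opt3, Opt4, Opt5, Opt6, Opt7, Opt8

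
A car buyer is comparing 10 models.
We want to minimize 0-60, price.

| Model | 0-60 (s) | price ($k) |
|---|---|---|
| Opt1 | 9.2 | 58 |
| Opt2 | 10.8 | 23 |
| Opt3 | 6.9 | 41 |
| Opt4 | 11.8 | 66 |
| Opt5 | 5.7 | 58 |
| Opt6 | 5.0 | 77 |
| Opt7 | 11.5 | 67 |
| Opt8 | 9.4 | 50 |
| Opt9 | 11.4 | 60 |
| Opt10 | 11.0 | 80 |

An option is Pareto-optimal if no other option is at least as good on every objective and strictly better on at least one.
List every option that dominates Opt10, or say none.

Opt1, Opt2, Opt3, Opt5, Opt6, Opt8

Opt1: 0-60 9.2≤11.0, price 58≤80 — dominates Opt10.
Opt2: 0-60 10.8≤11.0, price 23≤80 — dominates Opt10.
Opt3: 0-60 6.9≤11.0, price 41≤80 — dominates Opt10.
Opt5: 0-60 5.7≤11.0, price 58≤80 — dominates Opt10.
Opt6: 0-60 5.0≤11.0, price 77≤80 — dominates Opt10.
Opt8: 0-60 9.4≤11.0, price 50≤80 — dominates Opt10.
Others (Opt4, Opt7, Opt9) are each worse than Opt10 on at least one objective.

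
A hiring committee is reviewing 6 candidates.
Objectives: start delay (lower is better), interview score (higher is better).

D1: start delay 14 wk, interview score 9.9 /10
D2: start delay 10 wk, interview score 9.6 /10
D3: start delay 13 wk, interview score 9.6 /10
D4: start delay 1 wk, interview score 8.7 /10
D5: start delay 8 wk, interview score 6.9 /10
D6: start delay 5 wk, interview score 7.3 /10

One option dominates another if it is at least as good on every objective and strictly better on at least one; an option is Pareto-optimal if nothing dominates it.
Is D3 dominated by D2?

D2 vs D3: start delay 10≤13, interview score 9.6≥9.6 — D2 is at least as good on every objective with at least one strict improvement.

Yes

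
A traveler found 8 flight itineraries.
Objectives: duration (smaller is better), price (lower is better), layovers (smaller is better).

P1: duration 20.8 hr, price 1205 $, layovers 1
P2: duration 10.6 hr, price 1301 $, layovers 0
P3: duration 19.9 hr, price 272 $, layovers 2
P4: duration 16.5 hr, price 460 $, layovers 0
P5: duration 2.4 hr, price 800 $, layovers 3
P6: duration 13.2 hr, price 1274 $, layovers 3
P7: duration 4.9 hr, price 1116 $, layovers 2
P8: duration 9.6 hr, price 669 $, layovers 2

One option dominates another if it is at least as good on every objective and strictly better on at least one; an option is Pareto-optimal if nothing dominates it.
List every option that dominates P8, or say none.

none

P1: worse on duration (20.8 vs 9.6).
P2: worse on duration (10.6 vs 9.6).
P3: worse on duration (19.9 vs 9.6).
P4: worse on duration (16.5 vs 9.6).
P5: worse on price (800 vs 669).
P6: worse on duration (13.2 vs 9.6).
P7: worse on price (1116 vs 669).
No option dominates P8.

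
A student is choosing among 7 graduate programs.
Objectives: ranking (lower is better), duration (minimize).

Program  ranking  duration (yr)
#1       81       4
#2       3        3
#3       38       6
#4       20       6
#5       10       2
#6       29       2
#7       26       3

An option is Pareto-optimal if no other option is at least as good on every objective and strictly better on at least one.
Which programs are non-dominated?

#2, #5

#1: dominated by #2 (ranking 3≤81, duration 3≤4).
#2: not dominated (best ranking).
#3: dominated by #2 (ranking 3≤38, duration 3≤6).
#4: dominated by #2 (ranking 3≤20, duration 3≤6).
#5: not dominated.
#6: dominated by #5 (ranking 10≤29, duration 2≤2).
#7: dominated by #2 (ranking 3≤26, duration 3≤3).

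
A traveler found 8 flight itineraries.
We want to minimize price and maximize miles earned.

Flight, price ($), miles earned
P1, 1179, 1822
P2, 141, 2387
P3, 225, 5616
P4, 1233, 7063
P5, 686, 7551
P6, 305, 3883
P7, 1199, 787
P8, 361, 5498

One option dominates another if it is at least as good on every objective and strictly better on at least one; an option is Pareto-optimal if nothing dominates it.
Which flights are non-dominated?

P1: dominated by P2 (price 141≤1179, miles earned 2387≥1822).
P2: not dominated (best price).
P3: not dominated.
P4: dominated by P5 (price 686≤1233, miles earned 7551≥7063).
P5: not dominated (best miles earned).
P6: dominated by P3 (price 225≤305, miles earned 5616≥3883).
P7: dominated by P1 (price 1179≤1199, miles earned 1822≥787).
P8: dominated by P3 (price 225≤361, miles earned 5616≥5498).

P2, P3, P5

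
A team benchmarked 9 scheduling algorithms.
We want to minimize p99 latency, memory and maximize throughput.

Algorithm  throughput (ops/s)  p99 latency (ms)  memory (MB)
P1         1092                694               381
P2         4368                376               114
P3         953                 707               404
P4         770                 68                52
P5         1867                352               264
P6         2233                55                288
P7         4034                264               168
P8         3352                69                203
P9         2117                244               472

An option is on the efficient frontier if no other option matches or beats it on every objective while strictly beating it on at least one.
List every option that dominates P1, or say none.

P2, P5, P6, P7, P8

P2: throughput 4368≥1092, p99 latency 376≤694, memory 114≤381 — dominates P1.
P5: throughput 1867≥1092, p99 latency 352≤694, memory 264≤381 — dominates P1.
P6: throughput 2233≥1092, p99 latency 55≤694, memory 288≤381 — dominates P1.
P7: throughput 4034≥1092, p99 latency 264≤694, memory 168≤381 — dominates P1.
P8: throughput 3352≥1092, p99 latency 69≤694, memory 203≤381 — dominates P1.
Others (P3, P4, P9) are each worse than P1 on at least one objective.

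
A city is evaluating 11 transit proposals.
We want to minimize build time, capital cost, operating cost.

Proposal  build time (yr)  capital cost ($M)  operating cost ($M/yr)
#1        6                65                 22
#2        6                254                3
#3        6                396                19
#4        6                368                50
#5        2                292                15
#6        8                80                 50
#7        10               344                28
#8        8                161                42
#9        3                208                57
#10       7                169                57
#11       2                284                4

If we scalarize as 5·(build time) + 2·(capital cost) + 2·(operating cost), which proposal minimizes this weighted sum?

#1

#1: 5·6 + 2·65 + 2·22 = 204
#2: 5·6 + 2·254 + 2·3 = 544
#3: 5·6 + 2·396 + 2·19 = 860
#4: 5·6 + 2·368 + 2·50 = 866
#5: 5·2 + 2·292 + 2·15 = 624
#6: 5·8 + 2·80 + 2·50 = 300
#7: 5·10 + 2·344 + 2·28 = 794
#8: 5·8 + 2·161 + 2·42 = 446
#9: 5·3 + 2·208 + 2·57 = 545
#10: 5·7 + 2·169 + 2·57 = 487
#11: 5·2 + 2·284 + 2·4 = 586
Lowest: #1 at 204.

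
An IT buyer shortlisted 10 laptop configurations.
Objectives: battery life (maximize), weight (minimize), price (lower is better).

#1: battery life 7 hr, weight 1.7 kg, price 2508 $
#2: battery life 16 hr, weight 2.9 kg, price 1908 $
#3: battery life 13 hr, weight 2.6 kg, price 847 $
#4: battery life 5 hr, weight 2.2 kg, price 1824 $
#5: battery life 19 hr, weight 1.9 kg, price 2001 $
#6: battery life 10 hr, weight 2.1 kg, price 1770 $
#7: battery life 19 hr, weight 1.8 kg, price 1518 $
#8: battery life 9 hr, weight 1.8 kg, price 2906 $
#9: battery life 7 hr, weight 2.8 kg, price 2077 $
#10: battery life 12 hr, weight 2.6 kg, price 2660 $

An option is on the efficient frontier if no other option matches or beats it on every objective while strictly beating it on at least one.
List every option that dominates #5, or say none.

#7: battery life 19≥19, weight 1.8≤1.9, price 1518≤2001 — dominates #5.
Others (#1, #2, #3, #4, #6, #8, #9, #10) are each worse than #5 on at least one objective.

#7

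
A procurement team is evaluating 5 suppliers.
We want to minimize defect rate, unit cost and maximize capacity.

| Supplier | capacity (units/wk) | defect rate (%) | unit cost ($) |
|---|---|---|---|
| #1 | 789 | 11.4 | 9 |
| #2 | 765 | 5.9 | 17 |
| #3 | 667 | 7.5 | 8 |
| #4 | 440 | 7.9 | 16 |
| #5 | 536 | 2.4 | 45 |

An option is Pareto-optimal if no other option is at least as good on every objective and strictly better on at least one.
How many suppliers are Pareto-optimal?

#1: not dominated (best capacity).
#2: not dominated.
#3: not dominated (best unit cost).
#4: dominated by #3 (capacity 667≥440, defect rate 7.5≤7.9, unit cost 8≤16).
#5: not dominated (best defect rate).
Pareto-optimal: #1, #2, #3, #5 → 4.

4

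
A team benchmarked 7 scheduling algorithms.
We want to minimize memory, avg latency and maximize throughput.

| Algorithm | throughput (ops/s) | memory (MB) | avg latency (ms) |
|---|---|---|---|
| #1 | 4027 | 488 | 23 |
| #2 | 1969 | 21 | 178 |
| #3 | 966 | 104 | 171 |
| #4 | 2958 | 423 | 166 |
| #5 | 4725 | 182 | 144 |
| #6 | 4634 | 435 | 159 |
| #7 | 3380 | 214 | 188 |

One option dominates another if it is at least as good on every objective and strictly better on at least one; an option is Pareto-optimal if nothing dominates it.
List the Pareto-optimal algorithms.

#1, #2, #3, #5

#1: not dominated (best avg latency).
#2: not dominated (best memory).
#3: not dominated.
#4: dominated by #5 (throughput 4725≥2958, memory 182≤423, avg latency 144≤166).
#5: not dominated (best throughput).
#6: dominated by #5 (throughput 4725≥4634, memory 182≤435, avg latency 144≤159).
#7: dominated by #5 (throughput 4725≥3380, memory 182≤214, avg latency 144≤188).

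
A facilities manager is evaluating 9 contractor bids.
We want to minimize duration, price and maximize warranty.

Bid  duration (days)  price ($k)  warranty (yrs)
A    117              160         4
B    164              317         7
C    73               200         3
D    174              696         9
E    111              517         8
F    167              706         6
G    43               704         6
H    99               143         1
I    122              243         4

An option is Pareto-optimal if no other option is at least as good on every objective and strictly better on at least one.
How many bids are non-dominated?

7

A: not dominated.
B: not dominated.
C: not dominated.
D: not dominated (best warranty).
E: not dominated.
F: dominated by B (duration 164≤167, price 317≤706, warranty 7≥6).
G: not dominated (best duration).
H: not dominated (best price).
I: dominated by A (duration 117≤122, price 160≤243, warranty 4≥4).
Pareto-optimal: A, B, C, D, E, G, H → 7.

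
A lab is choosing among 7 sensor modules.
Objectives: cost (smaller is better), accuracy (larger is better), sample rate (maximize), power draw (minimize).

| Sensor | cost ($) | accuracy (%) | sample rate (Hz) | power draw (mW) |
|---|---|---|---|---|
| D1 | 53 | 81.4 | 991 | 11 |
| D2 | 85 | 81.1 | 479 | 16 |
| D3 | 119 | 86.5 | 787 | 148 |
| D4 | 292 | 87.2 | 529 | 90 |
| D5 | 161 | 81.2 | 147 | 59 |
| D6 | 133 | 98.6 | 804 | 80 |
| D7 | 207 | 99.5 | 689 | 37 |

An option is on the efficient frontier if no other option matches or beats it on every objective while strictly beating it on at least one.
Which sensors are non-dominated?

D1: not dominated (best cost).
D2: dominated by D1 (cost 53≤85, accuracy 81.4≥81.1, sample rate 991≥479, power draw 11≤16).
D3: not dominated.
D4: dominated by D6 (cost 133≤292, accuracy 98.6≥87.2, sample rate 804≥529, power draw 80≤90).
D5: dominated by D1 (cost 53≤161, accuracy 81.4≥81.2, sample rate 991≥147, power draw 11≤59).
D6: not dominated.
D7: not dominated (best accuracy).

D1, D3, D6, D7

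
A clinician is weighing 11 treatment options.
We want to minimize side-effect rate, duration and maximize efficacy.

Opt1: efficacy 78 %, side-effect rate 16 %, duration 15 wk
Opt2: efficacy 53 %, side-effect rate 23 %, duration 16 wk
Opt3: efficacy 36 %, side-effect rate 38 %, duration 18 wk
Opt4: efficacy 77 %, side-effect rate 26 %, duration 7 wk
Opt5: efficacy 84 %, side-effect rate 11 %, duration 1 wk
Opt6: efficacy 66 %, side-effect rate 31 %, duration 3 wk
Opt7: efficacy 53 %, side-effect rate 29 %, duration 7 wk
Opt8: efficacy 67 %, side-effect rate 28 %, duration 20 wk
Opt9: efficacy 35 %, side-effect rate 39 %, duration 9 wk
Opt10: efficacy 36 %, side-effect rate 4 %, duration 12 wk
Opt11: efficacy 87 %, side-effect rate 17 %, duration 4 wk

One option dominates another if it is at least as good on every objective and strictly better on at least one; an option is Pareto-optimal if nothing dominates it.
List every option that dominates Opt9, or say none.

Opt4: efficacy 77≥35, side-effect rate 26≤39, duration 7≤9 — dominates Opt9.
Opt5: efficacy 84≥35, side-effect rate 11≤39, duration 1≤9 — dominates Opt9.
Opt6: efficacy 66≥35, side-effect rate 31≤39, duration 3≤9 — dominates Opt9.
Opt7: efficacy 53≥35, side-effect rate 29≤39, duration 7≤9 — dominates Opt9.
Opt11: efficacy 87≥35, side-effect rate 17≤39, duration 4≤9 — dominates Opt9.
Others (Opt1, Opt2, Opt3, Opt8, Opt10) are each worse than Opt9 on at least one objective.

Opt4, Opt5, Opt6, Opt7, Opt11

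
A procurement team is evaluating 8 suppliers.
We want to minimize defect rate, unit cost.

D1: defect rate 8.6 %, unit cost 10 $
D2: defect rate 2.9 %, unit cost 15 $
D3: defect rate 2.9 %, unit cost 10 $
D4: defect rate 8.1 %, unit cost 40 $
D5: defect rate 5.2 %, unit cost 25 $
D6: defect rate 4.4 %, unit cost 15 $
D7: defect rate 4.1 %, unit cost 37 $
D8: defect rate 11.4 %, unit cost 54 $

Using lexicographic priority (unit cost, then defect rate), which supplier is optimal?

D3

First minimize unit cost: best is 10, kept {D1, D3}.
Then minimize defect rate: best is 2.9, kept {D3}.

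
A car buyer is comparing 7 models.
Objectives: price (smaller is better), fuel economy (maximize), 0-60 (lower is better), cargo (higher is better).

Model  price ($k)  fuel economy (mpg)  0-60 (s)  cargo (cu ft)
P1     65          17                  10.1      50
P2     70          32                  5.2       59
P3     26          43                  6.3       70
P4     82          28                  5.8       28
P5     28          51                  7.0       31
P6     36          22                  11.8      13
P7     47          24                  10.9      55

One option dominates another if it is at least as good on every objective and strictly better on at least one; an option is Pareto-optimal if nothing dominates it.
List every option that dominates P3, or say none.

none

P1: worse on price (65 vs 26).
P2: worse on price (70 vs 26).
P4: worse on price (82 vs 26).
P5: worse on price (28 vs 26).
P6: worse on price (36 vs 26).
P7: worse on price (47 vs 26).
No option dominates P3.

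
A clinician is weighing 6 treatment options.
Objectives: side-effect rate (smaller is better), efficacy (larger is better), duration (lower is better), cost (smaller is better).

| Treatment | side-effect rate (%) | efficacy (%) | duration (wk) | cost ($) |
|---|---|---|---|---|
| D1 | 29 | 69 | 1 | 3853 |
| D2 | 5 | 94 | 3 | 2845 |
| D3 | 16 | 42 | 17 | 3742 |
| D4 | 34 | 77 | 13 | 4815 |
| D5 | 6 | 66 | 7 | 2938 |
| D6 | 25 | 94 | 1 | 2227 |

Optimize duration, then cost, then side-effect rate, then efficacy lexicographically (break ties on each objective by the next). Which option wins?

First minimize duration: best is 1, kept {D1, D6}.
Then minimize cost: best is 2227, kept {D6}.

D6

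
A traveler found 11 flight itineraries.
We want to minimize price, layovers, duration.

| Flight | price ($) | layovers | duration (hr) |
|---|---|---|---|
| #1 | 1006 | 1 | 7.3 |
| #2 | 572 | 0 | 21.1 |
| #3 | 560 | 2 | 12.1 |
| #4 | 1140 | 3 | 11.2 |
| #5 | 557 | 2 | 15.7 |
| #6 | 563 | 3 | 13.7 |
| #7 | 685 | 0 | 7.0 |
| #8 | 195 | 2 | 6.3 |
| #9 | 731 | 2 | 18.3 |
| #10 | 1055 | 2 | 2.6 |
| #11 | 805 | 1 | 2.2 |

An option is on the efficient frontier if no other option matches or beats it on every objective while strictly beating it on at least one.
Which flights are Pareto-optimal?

#2, #7, #8, #11

#1: dominated by #7 (price 685≤1006, layovers 0≤1, duration 7.0≤7.3).
#2: not dominated.
#3: dominated by #8 (price 195≤560, layovers 2≤2, duration 6.3≤12.1).
#4: dominated by #1 (price 1006≤1140, layovers 1≤3, duration 7.3≤11.2).
#5: dominated by #8 (price 195≤557, layovers 2≤2, duration 6.3≤15.7).
#6: dominated by #3 (price 560≤563, layovers 2≤3, duration 12.1≤13.7).
#7: not dominated.
#8: not dominated (best price).
#9: dominated by #3 (price 560≤731, layovers 2≤2, duration 12.1≤18.3).
#10: dominated by #11 (price 805≤1055, layovers 1≤2, duration 2.2≤2.6).
#11: not dominated (best duration).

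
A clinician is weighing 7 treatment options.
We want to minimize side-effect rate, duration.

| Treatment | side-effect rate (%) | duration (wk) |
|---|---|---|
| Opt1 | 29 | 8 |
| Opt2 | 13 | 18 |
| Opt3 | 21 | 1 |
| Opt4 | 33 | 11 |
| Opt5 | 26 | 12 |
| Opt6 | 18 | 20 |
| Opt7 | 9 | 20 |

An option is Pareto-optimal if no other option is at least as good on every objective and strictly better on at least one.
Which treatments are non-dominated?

Opt1: dominated by Opt3 (side-effect rate 21≤29, duration 1≤8).
Opt2: not dominated.
Opt3: not dominated (best duration).
Opt4: dominated by Opt1 (side-effect rate 29≤33, duration 8≤11).
Opt5: dominated by Opt3 (side-effect rate 21≤26, duration 1≤12).
Opt6: dominated by Opt2 (side-effect rate 13≤18, duration 18≤20).
Opt7: not dominated (best side-effect rate).

Opt2, Opt3, Opt7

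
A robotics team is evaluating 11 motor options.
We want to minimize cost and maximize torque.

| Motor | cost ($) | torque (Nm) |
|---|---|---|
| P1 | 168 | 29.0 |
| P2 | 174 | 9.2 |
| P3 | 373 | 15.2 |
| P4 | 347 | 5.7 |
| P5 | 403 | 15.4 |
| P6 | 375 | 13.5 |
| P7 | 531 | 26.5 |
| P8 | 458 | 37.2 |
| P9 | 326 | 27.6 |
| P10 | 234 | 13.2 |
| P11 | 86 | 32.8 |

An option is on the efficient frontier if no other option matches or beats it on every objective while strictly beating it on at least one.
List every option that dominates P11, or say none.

none

P1: worse on cost (168 vs 86).
P2: worse on cost (174 vs 86).
P3: worse on cost (373 vs 86).
P4: worse on cost (347 vs 86).
P5: worse on cost (403 vs 86).
P6: worse on cost (375 vs 86).
P7: worse on cost (531 vs 86).
P8: worse on cost (458 vs 86).
P9: worse on cost (326 vs 86).
P10: worse on cost (234 vs 86).
No option dominates P11.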